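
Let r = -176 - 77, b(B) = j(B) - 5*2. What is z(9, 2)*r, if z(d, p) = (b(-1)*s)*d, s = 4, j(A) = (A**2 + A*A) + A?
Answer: 81972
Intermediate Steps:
j(A) = A + 2*A**2 (j(A) = (A**2 + A**2) + A = 2*A**2 + A = A + 2*A**2)
b(B) = -10 + B*(1 + 2*B) (b(B) = B*(1 + 2*B) - 5*2 = B*(1 + 2*B) - 10 = -10 + B*(1 + 2*B))
r = -253
z(d, p) = -36*d (z(d, p) = ((-10 - (1 + 2*(-1)))*4)*d = ((-10 - (1 - 2))*4)*d = ((-10 - 1*(-1))*4)*d = ((-10 + 1)*4)*d = (-9*4)*d = -36*d)
z(9, 2)*r = -36*9*(-253) = -324*(-253) = 81972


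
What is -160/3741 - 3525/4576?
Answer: -13919185/17118816 ≈ -0.81309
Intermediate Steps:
-160/3741 - 3525/4576 = -13919185/17118816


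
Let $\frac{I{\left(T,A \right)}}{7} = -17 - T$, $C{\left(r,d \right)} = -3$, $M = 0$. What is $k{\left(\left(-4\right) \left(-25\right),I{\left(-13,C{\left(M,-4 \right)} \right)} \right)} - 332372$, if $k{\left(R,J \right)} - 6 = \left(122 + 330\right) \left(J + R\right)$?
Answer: $-299822$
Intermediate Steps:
$I{\left(T,A \right)} = -119 - 7 T$ ($I{\left(T,A \right)} = 7 \left(-17 - T\right) = -119 - 7 T$)
$k{\left(R,J \right)} = 6 + 452 J + 452 R$ ($k{\left(R,J \right)} = 6 + \left(122 + 330\right) \left(J + R\right) = 6 + 452 \left(J + R\right) = 6 + \left(452 J + 452 R\right) = 6 + 452 J + 452 R$)
$k{\left(\left(-4\right) \left(-25\right),I{\left(-13,C{\left(M,-4 \right)} \right)} \right)} - 332372 = \left(6 + 452 \left(-119 - -91\right) + 452 \left(\left(-4\right) \left(-25\right)\right)\right) - 332372 = \left(6 + 452 \left(-119 + 91\right) + 452 \cdot 100\right) - 332372 = \left(6 + 452 \left(-28\right) + 45200\right) - 332372 = \left(6 - 12656 + 45200\right) - 332372 = 32550 - 332372 = -299822$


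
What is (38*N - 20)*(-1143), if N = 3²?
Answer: -368046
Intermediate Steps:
N = 9
(38*N - 20)*(-1143) = (38*9 - 20)*(-1143) = (342 - 20)*(-1143) = 322*(-1143) = -368046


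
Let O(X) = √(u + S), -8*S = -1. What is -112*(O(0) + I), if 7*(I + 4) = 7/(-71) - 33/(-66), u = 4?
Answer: 31352/71 - 28*√66 ≈ 214.10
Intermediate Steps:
S = ⅛ (S = -⅛*(-1) = ⅛ ≈ 0.12500)
O(X) = √66/4 (O(X) = √(4 + ⅛) = √(33/8) = √66/4)
I = -3919/994 (I = -4 + (7/(-71) - 33/(-66))/7 = -4 + (7*(-1/71) - 33*(-1/66))/7 = -4 + (-7/71 + ½)/7 = -4 + (⅐)*(57/142) = -4 + 57/994 = -3919/994 ≈ -3.9427)
-112*(O(0) + I) = -112*(√66/4 - 3919/994) = -112*(-3919/994 + √66/4) = 31352/71 - 28*√66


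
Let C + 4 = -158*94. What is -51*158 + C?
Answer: -22914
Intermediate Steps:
C = -14856 (C = -4 - 158*94 = -4 - 14852 = -14856)
-51*158 + C = -51*158 - 14856 = -8058 - 14856 = -22914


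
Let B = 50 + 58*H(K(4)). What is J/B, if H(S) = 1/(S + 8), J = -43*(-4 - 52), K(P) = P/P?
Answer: 5418/127 ≈ 42.661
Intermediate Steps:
K(P) = 1
J = 2408 (J = -43*(-56) = 2408)
H(S) = 1/(8 + S)
B = 508/9 (B = 50 + 58/(8 + 1) = 50 + 58/9 = 508/9 ≈ 56.444)
J/B = 2408/(508/9) = 2408*(9/508) = 5418/127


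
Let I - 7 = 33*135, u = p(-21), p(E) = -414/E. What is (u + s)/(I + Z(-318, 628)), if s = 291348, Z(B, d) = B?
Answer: 1019787/14504 ≈ 70.311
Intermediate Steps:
u = 138/7 (u = -414/(-21) = -414*(-1/21) = 138/7 ≈ 19.714)
I = 4462 (I = 7 + 33*135 = 7 + 4455 = 4462)
(u + s)/(I + Z(-318, 628)) = (138/7 + 291348)/(4462 - 318) = (2039574/7)/4144 = (2039574/7)*(1/4144) = 1019787/14504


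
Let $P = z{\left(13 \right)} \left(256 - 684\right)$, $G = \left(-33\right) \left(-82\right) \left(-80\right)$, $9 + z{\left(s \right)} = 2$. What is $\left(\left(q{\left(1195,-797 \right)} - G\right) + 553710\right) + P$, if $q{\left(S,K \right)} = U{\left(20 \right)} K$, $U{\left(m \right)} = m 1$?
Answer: $757246$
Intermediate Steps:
$z{\left(s \right)} = -7$ ($z{\left(s \right)} = -9 + 2 = -7$)
$U{\left(m \right)} = m$
$G = -216480$ ($G = 2706 \left(-80\right) = -216480$)
$P = 2996$ ($P = - 7 \left(256 - 684\right) = \left(-7\right) \left(-428\right) = 2996$)
$q{\left(S,K \right)} = 20 K$
$\left(\left(q{\left(1195,-797 \right)} - G\right) + 553710\right) + P = \left(\left(20 \left(-797\right) - -216480\right) + 553710\right) + 2996 = \left(\left(-15940 + 216480\right) + 553710\right) + 2996 = \left(200540 + 553710\right) + 2996 = 754250 + 2996 = 757246$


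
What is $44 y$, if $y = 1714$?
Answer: $75416$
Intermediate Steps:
$44 y = 44 \cdot 1714 = 75416$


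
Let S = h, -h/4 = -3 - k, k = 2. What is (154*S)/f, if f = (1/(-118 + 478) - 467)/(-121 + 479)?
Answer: -56707200/24017 ≈ -2361.1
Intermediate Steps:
f = -168119/128880 (f = (1/360 - 467)/358 = (1/360 - 467)*(1/358) = -168119/360*1/358 = -168119/128880 ≈ -1.3045)
h = 20 (h = -4*(-3 - 1*2) = -4*(-3 - 2) = -4*(-5) = 20)
S = 20
(154*S)/f = (154*20)/(-168119/128880) = 3080*(-128880/168119) = -56707200/24017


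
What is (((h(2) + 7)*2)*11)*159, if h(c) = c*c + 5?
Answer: 55968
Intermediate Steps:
h(c) = 5 + c² (h(c) = c² + 5 = 5 + c²)
(((h(2) + 7)*2)*11)*159 = ((((5 + 2²) + 7)*2)*11)*159 = ((((5 + 4) + 7)*2)*11)*159 = (((9 + 7)*2)*11)*159 = ((16*2)*11)*159 = (32*11)*159 = 352*159 = 55968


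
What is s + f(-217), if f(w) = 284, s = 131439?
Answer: 131723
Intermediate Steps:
s + f(-217) = 131439 + 284 = 131723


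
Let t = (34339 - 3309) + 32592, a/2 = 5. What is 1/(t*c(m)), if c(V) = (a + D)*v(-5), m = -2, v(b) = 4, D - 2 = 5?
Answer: 1/4326296 ≈ 2.3114e-7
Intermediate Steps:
D = 7 (D = 2 + 5 = 7)
a = 10 (a = 2*5 = 10)
c(V) = 68 (c(V) = (10 + 7)*4 = 17*4 = 68)
t = 63622 (t = 31030 + 32592 = 63622)
1/(t*c(m)) = 1/(63622*68) = 1/4326296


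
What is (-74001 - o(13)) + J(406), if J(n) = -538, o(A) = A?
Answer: -74552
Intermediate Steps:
(-74001 - o(13)) + J(406) = (-74001 - 1*13) - 538 = (-74001 - 13) - 538 = -74014 - 538 = -74552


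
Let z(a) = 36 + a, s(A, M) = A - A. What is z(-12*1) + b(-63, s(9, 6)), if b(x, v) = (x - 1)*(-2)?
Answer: 152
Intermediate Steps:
s(A, M) = 0
b(x, v) = 2 - 2*x (b(x, v) = (-1 + x)*(-2) = 2 - 2*x)
z(-12*1) + b(-63, s(9, 6)) = (36 - 12*1) + (2 - 2*(-63)) = (36 - 12) + (2 + 126) = 24 + 128 = 152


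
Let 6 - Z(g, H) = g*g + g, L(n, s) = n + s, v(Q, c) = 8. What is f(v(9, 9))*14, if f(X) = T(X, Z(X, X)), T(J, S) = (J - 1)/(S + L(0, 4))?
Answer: -49/31 ≈ -1.5806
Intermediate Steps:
Z(g, H) = 6 - g - g² (Z(g, H) = 6 - (g*g + g) = 6 - (g² + g) = 6 - (g + g²) = 6 + (-g - g²) = 6 - g - g²)
T(J, S) = (-1 + J)/(4 + S) (T(J, S) = (J - 1)/(S + (0 + 4)) = (-1 + J)/(S + 4) = (-1 + J)/(4 + S))
f(X) = (-1 + X)/(10 - X - X²) (f(X) = (-1 + X)/(4 + (6 - X - X²)) = (-1 + X)/(10 - X - X²))
f(v(9, 9))*14 = ((1 - 1*8)/(-10 + 8 + 8²))*14 = ((1 - 8)/(-10 + 8 + 64))*14 = (-7/62)*14 = ((1/62)*(-7))*14 = -7/62*14 = -49/31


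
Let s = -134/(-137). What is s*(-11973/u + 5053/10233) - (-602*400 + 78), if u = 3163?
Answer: 1067413540913426/4434276123 ≈ 2.4072e+5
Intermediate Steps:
s = 134/137 (s = -134*(-1/137) = 134/137 ≈ 0.97810)
s*(-11973/u + 5053/10233) - (-602*400 + 78) = 134*(-11973/3163 + 5053/10233)/137 - (-602*400 + 78) = 134*(-11973*1/3163 + 5053*(1/10233))/137 - (-240800 + 78) = 134*(-11973/3163 + 5053/10233)/137 - 1*(-240722) = (134/137)*(-106537070/32366979) + 240722 = -14275967380/4434276123 + 240722 = 1067413540913426/4434276123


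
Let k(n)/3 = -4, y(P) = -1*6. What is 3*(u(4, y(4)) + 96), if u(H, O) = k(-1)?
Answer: 252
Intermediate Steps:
y(P) = -6
k(n) = -12 (k(n) = 3*(-4) = -12)
u(H, O) = -12
3*(u(4, y(4)) + 96) = 3*(-12 + 96) = 3*84 = 252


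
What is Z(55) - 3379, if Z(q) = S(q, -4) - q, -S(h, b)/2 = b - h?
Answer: -3316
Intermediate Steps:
S(h, b) = -2*b + 2*h (S(h, b) = -2*(b - h) = -2*b + 2*h)
Z(q) = 8 + q (Z(q) = (-2*(-4) + 2*q) - q = (8 + 2*q) - q = 8 + q)
Z(55) - 3379 = (8 + 55) - 3379 = 63 - 3379 = -3316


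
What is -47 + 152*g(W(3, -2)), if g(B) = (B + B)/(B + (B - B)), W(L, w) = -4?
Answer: 257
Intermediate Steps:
g(B) = 2 (g(B) = (2*B)/(B + 0) = (2*B)/B = 2)
-47 + 152*g(W(3, -2)) = -47 + 152*2 = -47 + 304 = 257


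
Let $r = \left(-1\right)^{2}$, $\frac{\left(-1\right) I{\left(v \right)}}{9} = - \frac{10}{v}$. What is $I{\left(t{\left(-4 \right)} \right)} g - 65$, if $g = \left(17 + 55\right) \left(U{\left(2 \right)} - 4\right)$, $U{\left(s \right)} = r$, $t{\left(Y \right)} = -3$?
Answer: $6415$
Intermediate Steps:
$I{\left(v \right)} = \frac{90}{v}$ ($I{\left(v \right)} = - 9 \left(- \frac{10}{v}\right) = \frac{90}{v}$)
$r = 1$
$U{\left(s \right)} = 1$
$g = -216$ ($g = \left(17 + 55\right) \left(1 - 4\right) = 72 \left(-3\right) = -216$)
$I{\left(t{\left(-4 \right)} \right)} g - 65 = \frac{90}{-3} \left(-216\right) - 65 = 90 \left(- \frac{1}{3}\right) \left(-216\right) - 65 = \left(-30\right) \left(-216\right) - 65 = 6480 - 65 = 6415$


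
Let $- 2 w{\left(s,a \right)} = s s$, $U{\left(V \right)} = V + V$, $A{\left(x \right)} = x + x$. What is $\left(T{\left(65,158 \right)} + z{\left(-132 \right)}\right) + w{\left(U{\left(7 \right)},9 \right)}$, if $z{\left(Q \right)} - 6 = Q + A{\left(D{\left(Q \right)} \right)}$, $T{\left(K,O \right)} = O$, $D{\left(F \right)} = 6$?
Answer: $-54$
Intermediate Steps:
$A{\left(x \right)} = 2 x$
$U{\left(V \right)} = 2 V$
$z{\left(Q \right)} = 18 + Q$ ($z{\left(Q \right)} = 6 + \left(Q + 2 \cdot 6\right) = 6 + \left(Q + 12\right) = 6 + \left(12 + Q\right) = 18 + Q$)
$w{\left(s,a \right)} = - \frac{s^{2}}{2}$ ($w{\left(s,a \right)} = - \frac{s s}{2} = - \frac{s^{2}}{2}$)
$\left(T{\left(65,158 \right)} + z{\left(-132 \right)}\right) + w{\left(U{\left(7 \right)},9 \right)} = \left(158 + \left(18 - 132\right)\right) - \frac{\left(2 \cdot 7\right)^{2}}{2} = \left(158 - 114\right) - \frac{14^{2}}{2} = 44 - 98 = -54$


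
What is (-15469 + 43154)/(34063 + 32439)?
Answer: 27685/66502 ≈ 0.41630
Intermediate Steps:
(-15469 + 43154)/(34063 + 32439) = 27685/66502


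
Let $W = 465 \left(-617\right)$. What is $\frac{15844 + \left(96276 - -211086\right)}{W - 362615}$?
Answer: $- \frac{161603}{324760} \approx -0.49761$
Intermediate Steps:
$W = -286905$
$\frac{15844 + \left(96276 - -211086\right)}{W - 362615} = \frac{15844 + \left(96276 - -211086\right)}{-286905 - 362615} = \frac{15844 + \left(96276 + 211086\right)}{-649520} = \left(15844 + 307362\right) \left(- \frac{1}{649520}\right) = 323206 \left(- \frac{1}{649520}\right) = - \frac{161603}{324760}$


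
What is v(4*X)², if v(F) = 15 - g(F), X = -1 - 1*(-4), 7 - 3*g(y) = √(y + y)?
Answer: 1468/9 + 152*√6/9 ≈ 204.48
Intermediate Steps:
g(y) = 7/3 - √2*√y/3 (g(y) = 7/3 - √(y + y)/3 = 7/3 - √2*√y/3)
X = 3 (X = -1 + 4 = 3)
v(F) = 38/3 + √2*√F/3 (v(F) = 15 - (7/3 - √2*√F/3) = 15 + (-7/3 + √2*√F/3) = 38/3 + √2*√F/3)
v(4*X)² = (38/3 + √2*√(4*3)/3)² = (38/3 + √2*√12/3)² = (38/3 + √2*(2*√3)/3)² = (38/3 + 2*√6/3)²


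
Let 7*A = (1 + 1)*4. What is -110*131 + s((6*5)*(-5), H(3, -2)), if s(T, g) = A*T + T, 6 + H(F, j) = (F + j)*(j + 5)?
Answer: -103120/7 ≈ -14731.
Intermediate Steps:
A = 8/7 (A = ((1 + 1)*4)/7 = (2*4)/7 = (⅐)*8 = 8/7 ≈ 1.1429)
H(F, j) = -6 + (5 + j)*(F + j) (H(F, j) = -6 + (F + j)*(j + 5) = -6 + (F + j)*(5 + j) = -6 + (5 + j)*(F + j))
s(T, g) = 15*T/7 (s(T, g) = 8*T/7 + T = 15*T/7)
-110*131 + s((6*5)*(-5), H(3, -2)) = -110*131 + 15*((6*5)*(-5))/7 = -14410 + 15*(30*(-5))/7 = -14410 + (15/7)*(-150) = -14410 - 2250/7 = -103120/7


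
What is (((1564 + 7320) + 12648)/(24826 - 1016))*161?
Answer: 1733326/11905 ≈ 145.60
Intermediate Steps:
(((1564 + 7320) + 12648)/(24826 - 1016))*161 = ((8884 + 12648)/23810)*161 = (21532*(1/23810))*161 = (10766/11905)*161 = 1733326/11905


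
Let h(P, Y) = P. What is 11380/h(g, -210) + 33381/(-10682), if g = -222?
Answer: -64485871/1185702 ≈ -54.386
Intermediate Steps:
11380/h(g, -210) + 33381/(-10682) = 11380/(-222) + 33381/(-10682) = 11380*(-1/222) + 33381*(-1/10682) = -5690/111 - 33381/10682 = -64485871/1185702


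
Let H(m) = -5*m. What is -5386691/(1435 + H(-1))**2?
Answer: -5386691/2073600 ≈ -2.5977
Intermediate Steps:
-5386691/(1435 + H(-1))**2 = -5386691/(1435 - 5*(-1))**2 = -5386691/(1435 + 5)**2 = -5386691/(1440**2) = -5386691/2073600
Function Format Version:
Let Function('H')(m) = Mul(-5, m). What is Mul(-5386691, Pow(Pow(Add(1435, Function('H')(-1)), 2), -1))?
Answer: Rational(-5386691, 2073600) ≈ -2.5977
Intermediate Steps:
Mul(-5386691, Pow(Pow(Add(1435, Function('H')(-1)), 2), -1)) = Mul(-5386691, Pow(Pow(Add(1435, Mul(-5, -1)), 2), -1)) = Mul(-5386691, Pow(Pow(Add(1435, 5), 2), -1)) = Mul(-5386691, Pow(Pow(1440, 2), -1)) = Mul(-5386691, Pow(2073600, -1)) = Mul(-5386691, Rational(1, 2073600)) = Rational(-5386691, 2073600)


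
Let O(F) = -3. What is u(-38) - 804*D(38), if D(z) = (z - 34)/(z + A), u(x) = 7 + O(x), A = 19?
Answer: -996/19 ≈ -52.421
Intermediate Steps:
u(x) = 4 (u(x) = 7 - 3 = 4)
D(z) = (-34 + z)/(19 + z) (D(z) = (z - 34)/(z + 19) = (-34 + z)/(19 + z))
u(-38) - 804*D(38) = 4 - 804*(-34 + 38)/(19 + 38) = 4 - 804*4/57 = 4 - 1072/19 = -996/19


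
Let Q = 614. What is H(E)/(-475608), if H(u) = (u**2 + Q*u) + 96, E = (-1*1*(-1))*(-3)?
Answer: 579/158536 ≈ 0.0036522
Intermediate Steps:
E = -3 (E = -1*(-1)*(-3) = 1*(-3) = -3)
H(u) = 96 + u**2 + 614*u (H(u) = (u**2 + 614*u) + 96 = 96 + u**2 + 614*u)
H(E)/(-475608) = (96 + (-3)**2 + 614*(-3))/(-475608) = (96 + 9 - 1842)*(-1/475608) = -1737*(-1/475608) = 579/158536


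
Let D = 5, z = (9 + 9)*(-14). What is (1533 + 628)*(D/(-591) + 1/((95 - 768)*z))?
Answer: -610402543/33410412 ≈ -18.270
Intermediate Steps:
z = -252 (z = 18*(-14) = -252)
(1533 + 628)*(D/(-591) + 1/((95 - 768)*z)) = (1533 + 628)*(5/(-591) + 1/((95 - 768)*(-252))) = 2161*(5*(-1/591) - 1/252/(-673)) = 2161*(-5/591 - 1/673*(-1/252)) = 2161*(-5/591 + 1/169596) = 2161*(-282463/33410412) = -610402543/33410412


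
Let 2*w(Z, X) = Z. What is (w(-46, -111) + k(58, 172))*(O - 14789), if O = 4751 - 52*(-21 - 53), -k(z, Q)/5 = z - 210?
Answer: -4562030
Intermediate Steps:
w(Z, X) = Z/2
k(z, Q) = 1050 - 5*z (k(z, Q) = -5*(z - 210) = -5*(-210 + z) = 1050 - 5*z)
O = 8599 (O = 4751 - 52*(-74) = 4751 - 1*(-3848) = 4751 + 3848 = 8599)
(w(-46, -111) + k(58, 172))*(O - 14789) = ((1/2)*(-46) + (1050 - 5*58))*(8599 - 14789) = (-23 + (1050 - 290))*(-6190) = (-23 + 760)*(-6190) = 737*(-6190) = -4562030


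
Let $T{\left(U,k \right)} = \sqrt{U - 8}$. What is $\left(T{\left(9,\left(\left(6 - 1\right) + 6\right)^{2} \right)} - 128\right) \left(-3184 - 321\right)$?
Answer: $445135$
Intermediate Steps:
$T{\left(U,k \right)} = \sqrt{-8 + U}$
$\left(T{\left(9,\left(\left(6 - 1\right) + 6\right)^{2} \right)} - 128\right) \left(-3184 - 321\right) = \left(\sqrt{-8 + 9} - 128\right) \left(-3184 - 321\right) = \left(\sqrt{1} - 128\right) \left(-3505\right) = \left(1 - 128\right) \left(-3505\right) = \left(-127\right) \left(-3505\right) = 445135$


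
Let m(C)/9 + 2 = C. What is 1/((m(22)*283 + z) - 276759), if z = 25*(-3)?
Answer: -1/225894 ≈ -4.4269e-6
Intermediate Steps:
m(C) = -18 + 9*C
z = -75
1/((m(22)*283 + z) - 276759) = 1/(((-18 + 9*22)*283 - 75) - 276759) = 1/(((-18 + 198)*283 - 75) - 276759) = 1/((180*283 - 75) - 276759) = 1/((50940 - 75) - 276759) = 1/(50865 - 276759) = 1/(-225894) = -1/225894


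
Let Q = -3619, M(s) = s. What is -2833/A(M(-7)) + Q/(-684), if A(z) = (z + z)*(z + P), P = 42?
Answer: 1855541/167580 ≈ 11.073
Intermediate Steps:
A(z) = 2*z*(42 + z) (A(z) = (z + z)*(z + 42) = (2*z)*(42 + z) = 2*z*(42 + z))
-2833/A(M(-7)) + Q/(-684) = -2833*(-1/(14*(42 - 7))) - 3619/(-684) = -2833/(2*(-7)*35) - 3619*(-1/684) = -2833/(-490) + 3619/684 = -2833*(-1/490) + 3619/684 = 2833/490 + 3619/684 = 1855541/167580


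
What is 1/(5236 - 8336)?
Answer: -1/3100 ≈ -0.00032258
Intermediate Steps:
1/(5236 - 8336) = 1/(-3100) = -1/3100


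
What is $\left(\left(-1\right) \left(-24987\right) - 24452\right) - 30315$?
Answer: $-29780$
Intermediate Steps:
$\left(\left(-1\right) \left(-24987\right) - 24452\right) - 30315 = \left(24987 - 24452\right) - 30315 = 535 - 30315 = -29780$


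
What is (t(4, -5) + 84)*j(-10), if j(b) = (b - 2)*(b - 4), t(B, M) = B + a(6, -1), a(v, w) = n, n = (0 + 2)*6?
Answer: 16800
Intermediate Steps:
n = 12 (n = 2*6 = 12)
a(v, w) = 12
t(B, M) = 12 + B (t(B, M) = B + 12 = 12 + B)
j(b) = (-4 + b)*(-2 + b) (j(b) = (-2 + b)*(-4 + b) = (-4 + b)*(-2 + b))
(t(4, -5) + 84)*j(-10) = ((12 + 4) + 84)*(8 + (-10)² - 6*(-10)) = (16 + 84)*(8 + 100 + 60) = 100*168 = 16800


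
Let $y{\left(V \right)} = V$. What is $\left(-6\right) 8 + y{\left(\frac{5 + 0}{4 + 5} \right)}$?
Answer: $- \frac{427}{9} \approx -47.444$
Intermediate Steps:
$\left(-6\right) 8 + y{\left(\frac{5 + 0}{4 + 5} \right)} = \left(-6\right) 8 + \frac{5 + 0}{4 + 5} = -48 + \frac{5}{9} = - \frac{427}{9}$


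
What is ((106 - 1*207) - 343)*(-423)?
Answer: 187812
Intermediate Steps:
((106 - 1*207) - 343)*(-423) = ((106 - 207) - 343)*(-423) = (-101 - 343)*(-423) = -444*(-423) = 187812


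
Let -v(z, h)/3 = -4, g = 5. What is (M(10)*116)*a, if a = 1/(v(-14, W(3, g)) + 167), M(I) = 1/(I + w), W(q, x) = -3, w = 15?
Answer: 116/4475 ≈ 0.025922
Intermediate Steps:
v(z, h) = 12 (v(z, h) = -3*(-4) = 12)
M(I) = 1/(15 + I) (M(I) = 1/(I + 15) = 1/(15 + I))
a = 1/179 (a = 1/(12 + 167) = 1/179 ≈ 0.0055866)
(M(10)*116)*a = (116/(15 + 10))*(1/179) = (116/25)*(1/179) = 116/4475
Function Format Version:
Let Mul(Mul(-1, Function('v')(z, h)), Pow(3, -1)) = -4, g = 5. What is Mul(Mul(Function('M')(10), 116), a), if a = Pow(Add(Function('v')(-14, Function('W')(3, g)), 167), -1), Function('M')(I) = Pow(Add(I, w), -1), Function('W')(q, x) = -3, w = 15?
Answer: Rational(116, 4475) ≈ 0.025922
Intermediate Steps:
Function('v')(z, h) = 12 (Function('v')(z, h) = Mul(-3, -4) = 12)
Function('M')(I) = Pow(Add(15, I), -1) (Function('M')(I) = Pow(Add(I, 15), -1) = Pow(Add(15, I), -1))
a = Rational(1, 179) (a = Pow(Add(12, 167), -1) = Pow(179, -1) = Rational(1, 179) ≈ 0.0055866)
Mul(Mul(Function('M')(10), 116), a) = Mul(Mul(Pow(Add(15, 10), -1), 116), Rational(1, 179)) = Mul(Mul(Pow(25, -1), 116), Rational(1, 179)) = Mul(Mul(Rational(1, 25), 116), Rational(1, 179)) = Mul(Rational(116, 25), Rational(1, 179)) = Rational(116, 4475)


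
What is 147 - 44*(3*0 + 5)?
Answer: -73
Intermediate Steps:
147 - 44*(3*0 + 5) = 147 - 44*(0 + 5) = 147 - 44*5 = 147 - 220 = -73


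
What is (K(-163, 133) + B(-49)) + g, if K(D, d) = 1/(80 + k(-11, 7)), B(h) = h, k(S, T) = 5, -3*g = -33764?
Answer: 2857448/255 ≈ 11206.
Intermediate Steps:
g = 33764/3 (g = -1/3*(-33764) = 33764/3 ≈ 11255.)
K(D, d) = 1/85 (K(D, d) = 1/(80 + 5) = 1/85)
(K(-163, 133) + B(-49)) + g = (1/85 - 49) + 33764/3 = -4164/85 + 33764/3 = 2857448/255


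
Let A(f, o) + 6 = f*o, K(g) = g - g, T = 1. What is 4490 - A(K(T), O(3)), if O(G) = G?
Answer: 4496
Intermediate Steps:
K(g) = 0
A(f, o) = -6 + f*o
4490 - A(K(T), O(3)) = 4490 - (-6 + 0*3) = 4490 - (-6 + 0) = 4490 - 1*(-6) = 4490 + 6 = 4496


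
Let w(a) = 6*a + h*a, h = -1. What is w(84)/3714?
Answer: 70/619 ≈ 0.11309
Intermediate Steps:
w(a) = 5*a (w(a) = 6*a - a = 5*a)
w(84)/3714 = (5*84)/3714 = 420*(1/3714) = 70/619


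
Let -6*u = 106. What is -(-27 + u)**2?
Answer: -17956/9 ≈ -1995.1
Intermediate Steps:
u = -53/3 (u = -1/6*106 = -53/3 ≈ -17.667)
-(-27 + u)**2 = -(-27 - 53/3)**2 = -(-134/3)**2 = -1*17956/9 = -17956/9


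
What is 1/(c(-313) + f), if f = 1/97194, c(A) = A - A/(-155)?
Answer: -15065070/4745788477 ≈ -0.0031744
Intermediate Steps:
c(A) = 156*A/155 (c(A) = A - A*(-1)/155 = A - (-1)*A/155 = A + A/155 = 156*A/155)
f = 1/97194 ≈ 1.0289e-5
1/(c(-313) + f) = 1/((156/155)*(-313) + 1/97194) = 1/(-48828/155 + 1/97194) = 1/(-4745788477/15065070) = -15065070/4745788477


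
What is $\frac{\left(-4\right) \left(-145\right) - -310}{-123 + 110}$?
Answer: $- \frac{890}{13} \approx -68.462$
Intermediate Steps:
$\frac{\left(-4\right) \left(-145\right) - -310}{-123 + 110} = \frac{580 + 310}{-13} = 890 \left(- \frac{1}{13}\right) = - \frac{890}{13}$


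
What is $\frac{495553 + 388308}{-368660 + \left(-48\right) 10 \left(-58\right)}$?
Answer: $- \frac{883861}{340820} \approx -2.5933$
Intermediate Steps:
$\frac{495553 + 388308}{-368660 + \left(-48\right) 10 \left(-58\right)} = \frac{883861}{-368660 - -27840} = \frac{883861}{-368660 + 27840} = \frac{883861}{-340820} = 883861 \left(- \frac{1}{340820}\right) = - \frac{883861}{340820}$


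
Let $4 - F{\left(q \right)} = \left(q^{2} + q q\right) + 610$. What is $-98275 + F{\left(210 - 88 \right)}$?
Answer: $-128649$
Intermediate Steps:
$F{\left(q \right)} = -606 - 2 q^{2}$ ($F{\left(q \right)} = 4 - \left(\left(q^{2} + q q\right) + 610\right) = 4 - \left(\left(q^{2} + q^{2}\right) + 610\right) = 4 - \left(2 q^{2} + 610\right) = 4 - \left(610 + 2 q^{2}\right) = -606 - 2 q^{2}$)
$-98275 + F{\left(210 - 88 \right)} = -98275 - \left(606 + 2 \left(210 - 88\right)^{2}\right) = -98275 - \left(606 + 2 \cdot 122^{2}\right) = -98275 - 30374 = -128649$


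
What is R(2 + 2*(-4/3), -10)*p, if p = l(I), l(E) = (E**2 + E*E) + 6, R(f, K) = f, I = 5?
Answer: -112/3 ≈ -37.333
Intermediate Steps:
l(E) = 6 + 2*E**2 (l(E) = (E**2 + E**2) + 6 = 2*E**2 + 6 = 6 + 2*E**2)
p = 56 (p = 6 + 2*5**2 = 6 + 2*25 = 6 + 50 = 56)
R(2 + 2*(-4/3), -10)*p = (2 + 2*(-4/3))*56 = (2 - 8/3)*56 = -2/3*56 = -112/3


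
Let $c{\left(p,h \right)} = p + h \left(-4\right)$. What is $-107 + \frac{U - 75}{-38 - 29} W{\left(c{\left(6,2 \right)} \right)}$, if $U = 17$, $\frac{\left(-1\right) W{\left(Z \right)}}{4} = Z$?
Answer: $- \frac{6705}{67} \approx -100.07$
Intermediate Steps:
$c{\left(p,h \right)} = p - 4 h$
$W{\left(Z \right)} = - 4 Z$
$-107 + \frac{U - 75}{-38 - 29} W{\left(c{\left(6,2 \right)} \right)} = -107 + \frac{17 - 75}{-38 - 29} \left(- 4 \left(6 - 8\right)\right) = -107 + - \frac{58}{-67} \left(- 4 \left(6 - 8\right)\right) = -107 + \left(-58\right) \left(- \frac{1}{67}\right) \left(\left(-4\right) \left(-2\right)\right) = -107 + \frac{58}{67} \cdot 8 = -107 + \frac{464}{67} = - \frac{6705}{67}$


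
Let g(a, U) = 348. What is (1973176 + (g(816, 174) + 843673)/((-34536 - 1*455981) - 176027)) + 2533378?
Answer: 3003815685355/666544 ≈ 4.5066e+6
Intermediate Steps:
(1973176 + (g(816, 174) + 843673)/((-34536 - 1*455981) - 176027)) + 2533378 = (1973176 + (348 + 843673)/((-34536 - 1*455981) - 176027)) + 2533378 = (1973176 + 844021/((-34536 - 455981) - 176027)) + 2533378 = (1973176 + 844021/(-490517 - 176027)) + 2533378 = (1973176 + 844021/(-666544)) + 2533378 = (1973176 + 844021*(-1/666544)) + 2533378 = (1973176 - 844021/666544) + 2533378 = 1315207779723/666544 + 2533378 = 3003815685355/666544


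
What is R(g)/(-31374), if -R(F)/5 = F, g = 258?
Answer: 215/5229 ≈ 0.041117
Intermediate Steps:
R(F) = -5*F
R(g)/(-31374) = -5*258/(-31374) = -1290*(-1/31374) = 215/5229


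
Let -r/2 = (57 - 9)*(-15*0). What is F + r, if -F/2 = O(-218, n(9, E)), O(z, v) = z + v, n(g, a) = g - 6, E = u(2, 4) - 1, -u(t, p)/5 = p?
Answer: 430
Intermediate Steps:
u(t, p) = -5*p
E = -21 (E = -5*4 - 1 = -20 - 1 = -21)
r = 0 (r = -2*(57 - 9)*(-15*0) = -96*0 = -2*0 = 0)
n(g, a) = -6 + g
O(z, v) = v + z
F = 430 (F = -2*((-6 + 9) - 218) = -2*(3 - 218) = -2*(-215) = 430)
F + r = 430 + 0 = 430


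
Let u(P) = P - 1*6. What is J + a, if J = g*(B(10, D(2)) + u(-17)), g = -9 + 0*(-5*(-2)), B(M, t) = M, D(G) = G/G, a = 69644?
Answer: 69761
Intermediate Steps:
D(G) = 1
u(P) = -6 + P (u(P) = P - 6 = -6 + P)
g = -9 (g = -9 + 0*10 = -9 + 0 = -9)
J = 117 (J = -9*(10 + (-6 - 17)) = -9*(10 - 23) = -9*(-13) = 117)
J + a = 117 + 69644 = 69761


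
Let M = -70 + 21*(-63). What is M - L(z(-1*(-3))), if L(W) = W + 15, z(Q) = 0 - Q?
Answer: -1405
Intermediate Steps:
z(Q) = -Q
L(W) = 15 + W
M = -1393 (M = -70 - 1323 = -1393)
M - L(z(-1*(-3))) = -1393 - (15 - (-1)*(-3)) = -1393 - (15 - 1*3) = -1393 - (15 - 3) = -1393 - 1*12 = -1393 - 12 = -1405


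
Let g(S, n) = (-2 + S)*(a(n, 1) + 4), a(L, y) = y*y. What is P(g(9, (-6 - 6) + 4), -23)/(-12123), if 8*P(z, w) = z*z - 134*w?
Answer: -4307/96984 ≈ -0.044409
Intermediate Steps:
a(L, y) = y²
g(S, n) = -10 + 5*S (g(S, n) = (-2 + S)*(1² + 4) = (-2 + S)*(1 + 4) = (-2 + S)*5 = -10 + 5*S)
P(z, w) = -67*w/4 + z²/8 (P(z, w) = (z*z - 134*w)/8 = (z² - 134*w)/8 = -67*w/4 + z²/8)
P(g(9, (-6 - 6) + 4), -23)/(-12123) = (-67/4*(-23) + (-10 + 5*9)²/8)/(-12123) = (1541/4 + (-10 + 45)²/8)*(-1/12123) = (1541/4 + (⅛)*35²)*(-1/12123) = (1541/4 + (⅛)*1225)*(-1/12123) = (1541/4 + 1225/8)*(-1/12123) = (4307/8)*(-1/12123) = -4307/96984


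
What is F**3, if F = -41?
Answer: -68921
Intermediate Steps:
F**3 = (-41)**3 = -68921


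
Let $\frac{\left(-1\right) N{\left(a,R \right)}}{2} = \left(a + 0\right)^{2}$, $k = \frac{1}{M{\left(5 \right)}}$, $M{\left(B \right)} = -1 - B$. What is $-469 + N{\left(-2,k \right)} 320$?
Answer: $-3029$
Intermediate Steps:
$k = - \frac{1}{6}$ ($k = \frac{1}{-1 - 5} = \frac{1}{-6} = - \frac{1}{6} \approx -0.16667$)
$N{\left(a,R \right)} = - 2 a^{2}$ ($N{\left(a,R \right)} = - 2 \left(a + 0\right)^{2} = - 2 a^{2}$)
$-469 + N{\left(-2,k \right)} 320 = -469 + - 2 \left(-2\right)^{2} \cdot 320 = -469 + \left(-2\right) 4 \cdot 320 = -469 - 2560 = -3029$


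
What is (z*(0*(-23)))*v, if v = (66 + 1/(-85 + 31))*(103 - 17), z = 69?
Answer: 0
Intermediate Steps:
v = 153209/27 (v = (66 + 1/(-54))*86 = (66 - 1/54)*86 = (3563/54)*86 = 153209/27 ≈ 5674.4)
(z*(0*(-23)))*v = (69*(0*(-23)))*(153209/27) = (69*0)*(153209/27) = 0*(153209/27) = 0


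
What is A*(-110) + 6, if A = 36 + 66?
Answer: -11214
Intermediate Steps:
A = 102
A*(-110) + 6 = 102*(-110) + 6 = -11220 + 6 = -11214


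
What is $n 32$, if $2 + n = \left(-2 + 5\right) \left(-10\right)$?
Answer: $-1024$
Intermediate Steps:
$n = -32$ ($n = -2 + \left(-2 + 5\right) \left(-10\right) = -2 + 3 \left(-10\right) = -2 - 30 = -32$)
$n 32 = \left(-32\right) 32 = -1024$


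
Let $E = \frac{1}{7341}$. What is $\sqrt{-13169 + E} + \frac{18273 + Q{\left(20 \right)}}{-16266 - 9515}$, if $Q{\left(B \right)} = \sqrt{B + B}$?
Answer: $- \frac{18273}{25781} - \frac{2 \sqrt{10}}{25781} + \frac{2 i \sqrt{177420275787}}{7341} \approx -0.70902 + 114.76 i$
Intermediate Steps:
$E = \frac{1}{7341} \approx 0.00013622$
$Q{\left(B \right)} = \sqrt{2} \sqrt{B}$ ($Q{\left(B \right)} = \sqrt{2 B} = \sqrt{2} \sqrt{B}$)
$\sqrt{-13169 + E} + \frac{18273 + Q{\left(20 \right)}}{-16266 - 9515} = \sqrt{-13169 + \frac{1}{7341}} + \frac{18273 + \sqrt{2} \sqrt{20}}{-16266 - 9515} = \sqrt{- \frac{96673628}{7341}} + \frac{18273 + \sqrt{2} \cdot 2 \sqrt{5}}{-25781} = \frac{2 i \sqrt{177420275787}}{7341} + \left(18273 + 2 \sqrt{10}\right) \left(- \frac{1}{25781}\right) = \frac{2 i \sqrt{177420275787}}{7341} - \left(\frac{18273}{25781} + \frac{2 \sqrt{10}}{25781}\right) = - \frac{18273}{25781} - \frac{2 \sqrt{10}}{25781} + \frac{2 i \sqrt{177420275787}}{7341}$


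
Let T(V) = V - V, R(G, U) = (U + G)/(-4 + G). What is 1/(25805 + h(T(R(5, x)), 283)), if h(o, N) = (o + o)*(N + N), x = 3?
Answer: 1/25805 ≈ 3.8752e-5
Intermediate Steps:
R(G, U) = (G + U)/(-4 + G)
T(V) = 0
h(o, N) = 4*N*o (h(o, N) = (2*o)*(2*N) = 4*N*o)
1/(25805 + h(T(R(5, x)), 283)) = 1/(25805 + 4*283*0) = 1/(25805 + 0) = 1/25805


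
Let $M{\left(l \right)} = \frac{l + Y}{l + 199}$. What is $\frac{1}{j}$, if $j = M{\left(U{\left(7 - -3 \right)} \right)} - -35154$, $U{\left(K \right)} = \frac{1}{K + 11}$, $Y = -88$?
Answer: $\frac{4180}{146941873} \approx 2.8447 \cdot 10^{-5}$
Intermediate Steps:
$U{\left(K \right)} = \frac{1}{11 + K}$
$M{\left(l \right)} = \frac{-88 + l}{199 + l}$ ($M{\left(l \right)} = \frac{l - 88}{l + 199} = \frac{-88 + l}{199 + l}$)
$j = \frac{146941873}{4180}$ ($j = \frac{-88 + \frac{1}{11 + \left(7 - -3\right)}}{199 + \frac{1}{11 + \left(7 - -3\right)}} - -35154 = \frac{-88 + \frac{1}{11 + \left(7 + \left(-2 + 5\right)\right)}}{199 + \frac{1}{11 + \left(7 + \left(-2 + 5\right)\right)}} + 35154 = \frac{-88 + \frac{1}{11 + \left(7 + 3\right)}}{199 + \frac{1}{11 + \left(7 + 3\right)}} + 35154 = \frac{-88 + \frac{1}{11 + 10}}{199 + \frac{1}{11 + 10}} + 35154 = \frac{-88 + \frac{1}{21}}{199 + \frac{1}{21}} + 35154 = \frac{1}{\frac{4180}{21}} \left(- \frac{1847}{21}\right) + 35154 = \frac{21}{4180} \left(- \frac{1847}{21}\right) + 35154 = - \frac{1847}{4180} + 35154 = \frac{146941873}{4180} \approx 35154.0$)
$\frac{1}{j} = \frac{1}{\frac{146941873}{4180}} = \frac{4180}{146941873}$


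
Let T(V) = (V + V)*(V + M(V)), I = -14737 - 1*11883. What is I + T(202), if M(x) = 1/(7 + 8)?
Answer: 825224/15 ≈ 55015.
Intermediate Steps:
I = -26620 (I = -14737 - 11883 = -26620)
M(x) = 1/15
T(V) = 2*V*(1/15 + V) (T(V) = (V + V)*(V + 1/15) = (2*V)*(1/15 + V) = 2*V*(1/15 + V))
I + T(202) = -26620 + (2/15)*202*(1 + 15*202) = -26620 + (2/15)*202*(1 + 3030) = -26620 + (2/15)*202*3031 = -26620 + 1224524/15 = 825224/15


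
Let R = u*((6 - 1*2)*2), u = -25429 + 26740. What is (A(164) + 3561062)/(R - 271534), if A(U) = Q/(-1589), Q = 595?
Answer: -808360989/59257442 ≈ -13.642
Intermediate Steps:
A(U) = -85/227 (A(U) = 595/(-1589) = 595*(-1/1589) = -85/227)
u = 1311
R = 10488 (R = 1311*((6 - 1*2)*2) = 1311*((6 - 2)*2) = 1311*(4*2) = 1311*8 = 10488)
(A(164) + 3561062)/(R - 271534) = (-85/227 + 3561062)/(10488 - 271534) = (808360989/227)/(-261046) = (808360989/227)*(-1/261046) = -808360989/59257442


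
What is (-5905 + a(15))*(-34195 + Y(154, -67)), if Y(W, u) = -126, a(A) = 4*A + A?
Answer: 200091430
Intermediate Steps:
a(A) = 5*A
(-5905 + a(15))*(-34195 + Y(154, -67)) = (-5905 + 5*15)*(-34195 - 126) = (-5905 + 75)*(-34321) = -5830*(-34321) = 200091430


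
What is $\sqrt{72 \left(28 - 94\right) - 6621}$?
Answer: $i \sqrt{11373} \approx 106.64 i$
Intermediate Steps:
$\sqrt{72 \left(28 - 94\right) - 6621} = \sqrt{72 \left(-66\right) - 6621} = \sqrt{-4752 - 6621} = \sqrt{-11373} = i \sqrt{11373}$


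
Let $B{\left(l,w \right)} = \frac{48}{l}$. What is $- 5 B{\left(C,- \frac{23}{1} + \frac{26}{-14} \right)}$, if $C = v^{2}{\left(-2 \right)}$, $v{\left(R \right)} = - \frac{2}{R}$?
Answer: $-240$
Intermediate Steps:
$C = 1$ ($C = \left(- \frac{2}{-2}\right)^{2} = \left(\left(-2\right) \left(- \frac{1}{2}\right)\right)^{2} = 1^{2} = 1$)
$- 5 B{\left(C,- \frac{23}{1} + \frac{26}{-14} \right)} = - 5 \cdot \frac{48}{1} = - 5 \cdot 48 \cdot 1 = \left(-5\right) 48 = -240$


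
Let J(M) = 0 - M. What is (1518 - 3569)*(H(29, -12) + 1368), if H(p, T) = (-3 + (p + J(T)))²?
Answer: -5767412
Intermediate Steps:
J(M) = -M
H(p, T) = (-3 + p - T)² (H(p, T) = (-3 + (p - T))² = (-3 + p - T)²)
(1518 - 3569)*(H(29, -12) + 1368) = (1518 - 3569)*((3 - 12 - 1*29)² + 1368) = -2051*((3 - 12 - 29)² + 1368) = -2051*((-38)² + 1368) = -2051*(1444 + 1368) = -2051*2812 = -5767412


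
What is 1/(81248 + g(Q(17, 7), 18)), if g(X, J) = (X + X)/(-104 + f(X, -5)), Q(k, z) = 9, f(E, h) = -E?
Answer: 113/9181006 ≈ 1.2308e-5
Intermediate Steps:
g(X, J) = 2*X/(-104 - X) (g(X, J) = (X + X)/(-104 - X) = (2*X)/(-104 - X) = 2*X/(-104 - X))
1/(81248 + g(Q(17, 7), 18)) = 1/(81248 - 2*9/(104 + 9)) = 1/(81248 - 2*9/113) = 1/(81248 - 2*9*1/113) = 1/(81248 - 18/113) = 1/(9181006/113) = 113/9181006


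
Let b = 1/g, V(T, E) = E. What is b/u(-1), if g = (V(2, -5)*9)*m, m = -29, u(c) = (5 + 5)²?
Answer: 1/130500 ≈ 7.6628e-6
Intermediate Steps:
u(c) = 100 (u(c) = 10² = 100)
g = 1305 (g = -5*9*(-29) = -45*(-29) = 1305)
b = 1/1305 ≈ 0.00076628
b/u(-1) = (1/1305)/100 = (1/1305)*(1/100) = 1/130500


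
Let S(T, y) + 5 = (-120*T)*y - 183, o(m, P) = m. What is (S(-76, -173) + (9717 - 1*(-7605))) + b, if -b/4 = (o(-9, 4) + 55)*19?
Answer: -1564122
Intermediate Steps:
S(T, y) = -188 - 120*T*y (S(T, y) = -5 + ((-120*T)*y - 183) = -5 + (-120*T*y - 183) = -5 + (-183 - 120*T*y) = -188 - 120*T*y)
b = -3496 (b = -4*(-9 + 55)*19 = -184*19 = -4*874 = -3496)
(S(-76, -173) + (9717 - 1*(-7605))) + b = ((-188 - 120*(-76)*(-173)) + (9717 - 1*(-7605))) - 3496 = ((-188 - 1577760) + (9717 + 7605)) - 3496 = (-1577948 + 17322) - 3496 = -1560626 - 3496 = -1564122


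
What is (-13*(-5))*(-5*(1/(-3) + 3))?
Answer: -2600/3 ≈ -866.67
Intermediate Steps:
(-13*(-5))*(-5*(1/(-3) + 3)) = 65*(-5*(1*(-1/3) + 3)) = 65*(-5*(-1/3 + 3)) = 65*(-5*8/3) = 65*(-40/3) = -2600/3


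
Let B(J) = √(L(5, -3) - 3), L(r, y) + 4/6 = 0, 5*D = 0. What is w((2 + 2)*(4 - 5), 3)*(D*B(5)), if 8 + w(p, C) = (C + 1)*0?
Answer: 0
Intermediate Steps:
D = 0 (D = (⅕)*0 = 0)
L(r, y) = -⅔ (L(r, y) = -⅔ + 0 = -⅔)
w(p, C) = -8 (w(p, C) = -8 + (C + 1)*0 = -8 + (1 + C)*0 = -8 + 0 = -8)
B(J) = I*√33/3 (B(J) = √(-⅔ - 3) = √(-11/3) = I*√33/3)
w((2 + 2)*(4 - 5), 3)*(D*B(5)) = -0*I*√33/3 = -8*0 = 0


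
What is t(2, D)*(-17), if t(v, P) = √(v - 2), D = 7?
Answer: 0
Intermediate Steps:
t(v, P) = √(-2 + v)
t(2, D)*(-17) = √(-2 + 2)*(-17) = √0*(-17) = 0*(-17) = 0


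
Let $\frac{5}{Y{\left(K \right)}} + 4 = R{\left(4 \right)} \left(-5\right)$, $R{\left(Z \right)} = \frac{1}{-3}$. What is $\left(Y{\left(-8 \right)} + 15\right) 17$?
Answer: $\frac{1530}{7} \approx 218.57$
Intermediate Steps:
$R{\left(Z \right)} = - \frac{1}{3}$
$Y{\left(K \right)} = - \frac{15}{7}$ ($Y{\left(K \right)} = \frac{5}{-4 - - \frac{5}{3}} = \frac{5}{-4 + \frac{5}{3}} = \frac{5}{- \frac{7}{3}} = 5 \left(- \frac{3}{7}\right) = - \frac{15}{7}$)
$\left(Y{\left(-8 \right)} + 15\right) 17 = \left(- \frac{15}{7} + 15\right) 17 = \frac{90}{7} \cdot 17 = \frac{1530}{7}$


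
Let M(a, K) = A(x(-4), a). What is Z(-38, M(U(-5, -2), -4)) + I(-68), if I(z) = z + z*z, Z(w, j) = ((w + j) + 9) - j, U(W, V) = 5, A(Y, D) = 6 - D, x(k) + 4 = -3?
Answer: 4527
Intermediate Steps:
x(k) = -7 (x(k) = -4 - 3 = -7)
M(a, K) = 6 - a
Z(w, j) = 9 + w (Z(w, j) = ((j + w) + 9) - j = (9 + j + w) - j = 9 + w)
I(z) = z + z²
Z(-38, M(U(-5, -2), -4)) + I(-68) = (9 - 38) - 68*(1 - 68) = -29 - 68*(-67) = -29 + 4556 = 4527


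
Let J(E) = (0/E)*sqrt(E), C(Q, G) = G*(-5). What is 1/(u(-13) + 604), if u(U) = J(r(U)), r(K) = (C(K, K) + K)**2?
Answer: 1/604 ≈ 0.0016556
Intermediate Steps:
C(Q, G) = -5*G
r(K) = 16*K**2 (r(K) = (-5*K + K)**2 = (-4*K)**2 = 16*K**2)
J(E) = 0 (J(E) = 0*sqrt(E) = 0)
u(U) = 0
1/(u(-13) + 604) = 1/(0 + 604) = 1/604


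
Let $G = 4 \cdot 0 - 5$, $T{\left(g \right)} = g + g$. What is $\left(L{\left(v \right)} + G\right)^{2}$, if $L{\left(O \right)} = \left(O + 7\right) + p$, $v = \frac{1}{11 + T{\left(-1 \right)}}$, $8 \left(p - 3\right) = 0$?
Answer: $\frac{2116}{81} \approx 26.123$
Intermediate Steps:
$p = 3$ ($p = 3 + \frac{1}{8} \cdot 0 = 3 + 0 = 3$)
$T{\left(g \right)} = 2 g$
$v = \frac{1}{9}$ ($v = \frac{1}{11 + 2 \left(-1\right)} = \frac{1}{11 - 2} = \frac{1}{9} \approx 0.11111$)
$L{\left(O \right)} = 10 + O$ ($L{\left(O \right)} = \left(O + 7\right) + 3 = \left(7 + O\right) + 3 = 10 + O$)
$G = -5$ ($G = 0 - 5 = -5$)
$\left(L{\left(v \right)} + G\right)^{2} = \left(\left(10 + \frac{1}{9}\right) - 5\right)^{2} = \left(\frac{91}{9} - 5\right)^{2} = \left(\frac{46}{9}\right)^{2} = \frac{2116}{81}$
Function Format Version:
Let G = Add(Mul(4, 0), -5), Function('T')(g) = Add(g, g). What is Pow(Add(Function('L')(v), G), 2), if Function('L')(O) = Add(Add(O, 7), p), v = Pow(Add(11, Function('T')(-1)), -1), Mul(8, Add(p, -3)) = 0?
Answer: Rational(2116, 81) ≈ 26.123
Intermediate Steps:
p = 3 (p = Add(3, Mul(Rational(1, 8), 0)) = Add(3, 0) = 3)
Function('T')(g) = Mul(2, g)
v = Rational(1, 9) (v = Pow(Add(11, Mul(2, -1)), -1) = Pow(Add(11, -2), -1) = Pow(9, -1) = Rational(1, 9) ≈ 0.11111)
Function('L')(O) = Add(10, O) (Function('L')(O) = Add(Add(O, 7), 3) = Add(Add(7, O), 3) = Add(10, O))
G = -5 (G = Add(0, -5) = -5)
Pow(Add(Function('L')(v), G), 2) = Pow(Add(Add(10, Rational(1, 9)), -5), 2) = Pow(Add(Rational(91, 9), -5), 2) = Pow(Rational(46, 9), 2) = Rational(2116, 81)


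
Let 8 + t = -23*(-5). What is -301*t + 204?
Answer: -32003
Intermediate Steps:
t = 107 (t = -8 - 23*(-5) = -8 + 115 = 107)
-301*t + 204 = -301*107 + 204 = -32207 + 204 = -32003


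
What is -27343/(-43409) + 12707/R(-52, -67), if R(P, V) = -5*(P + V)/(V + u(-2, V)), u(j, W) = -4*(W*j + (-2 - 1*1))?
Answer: -325978245248/25828355 ≈ -12621.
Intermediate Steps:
u(j, W) = 12 - 4*W*j (u(j, W) = -4*(W*j + (-2 - 1)) = -4*(W*j - 3) = -4*(-3 + W*j) = 12 - 4*W*j)
R(P, V) = -5*(P + V)/(12 + 9*V) (R(P, V) = -5*(P + V)/(V + (12 - 4*V*(-2))) = -5*(P + V)/(V + (12 + 8*V)) = -5*(P + V)/(12 + 9*V))
-27343/(-43409) + 12707/R(-52, -67) = -27343/(-43409) + 12707/((5*(-1*(-52) - 1*(-67))/(3*(4 + 3*(-67))))) = -27343*(-1/43409) + 12707/((5*(52 + 67)/(3*(4 - 201)))) = 27343/43409 + 12707/(((5/3)*119/(-197))) = 27343/43409 + 12707/(((5/3)*(-1/197)*119)) = 27343/43409 + 12707/(-595/591) = 27343/43409 + 12707*(-591/595) = 27343/43409 - 7509837/595 = -325978245248/25828355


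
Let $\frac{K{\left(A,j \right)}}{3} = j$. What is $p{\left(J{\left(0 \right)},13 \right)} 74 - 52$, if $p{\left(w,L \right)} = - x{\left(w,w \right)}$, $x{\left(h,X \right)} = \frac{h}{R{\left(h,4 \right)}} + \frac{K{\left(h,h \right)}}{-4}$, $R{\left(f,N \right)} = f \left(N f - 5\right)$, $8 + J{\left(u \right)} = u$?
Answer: $-494$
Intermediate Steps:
$K{\left(A,j \right)} = 3 j$
$J{\left(u \right)} = -8 + u$
$R{\left(f,N \right)} = f \left(-5 + N f\right)$
$x{\left(h,X \right)} = \frac{1}{-5 + 4 h} - \frac{3 h}{4}$ ($x{\left(h,X \right)} = \frac{h}{h \left(-5 + 4 h\right)} + \frac{3 h}{-4} = h \frac{1}{h \left(-5 + 4 h\right)} + 3 h \left(- \frac{1}{4}\right) = \frac{1}{-5 + 4 h} - \frac{3 h}{4}$)
$p{\left(w,L \right)} = - \frac{4 - 3 w \left(-5 + 4 w\right)}{4 \left(-5 + 4 w\right)}$
$p{\left(J{\left(0 \right)},13 \right)} 74 - 52 = \frac{-4 + 3 \left(-8 + 0\right) \left(-5 + 4 \left(-8 + 0\right)\right)}{4 \left(-5 + 4 \left(-8 + 0\right)\right)} 74 - 52 = \frac{-4 + 3 \left(-8\right) \left(-5 + 4 \left(-8\right)\right)}{4 \left(-5 + 4 \left(-8\right)\right)} 74 - 52 = \frac{-4 + 3 \left(-8\right) \left(-5 - 32\right)}{4 \left(-5 - 32\right)} 74 - 52 = \frac{-4 + 3 \left(-8\right) \left(-37\right)}{4 \left(-37\right)} 74 - 52 = \frac{1}{4} \left(- \frac{1}{37}\right) \left(-4 + 888\right) 74 - 52 = \frac{1}{4} \left(- \frac{1}{37}\right) 884 \cdot 74 - 52 = \left(- \frac{221}{37}\right) 74 - 52 = -442 - 52 = -494$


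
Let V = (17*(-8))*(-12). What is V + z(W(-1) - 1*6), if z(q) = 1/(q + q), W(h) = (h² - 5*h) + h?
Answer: 3263/2 ≈ 1631.5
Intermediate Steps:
W(h) = h² - 4*h
V = 1632 (V = -136*(-12) = 1632)
z(q) = 1/(2*q)
V + z(W(-1) - 1*6) = 1632 + 1/(2*(-(-4 - 1) - 1*6)) = 1632 + 1/(2*(-1*(-5) - 6)) = 1632 + 1/(2*(5 - 6)) = 1632 + (½)/(-1) = 1632 + (½)*(-1) = 1632 - ½ = 3263/2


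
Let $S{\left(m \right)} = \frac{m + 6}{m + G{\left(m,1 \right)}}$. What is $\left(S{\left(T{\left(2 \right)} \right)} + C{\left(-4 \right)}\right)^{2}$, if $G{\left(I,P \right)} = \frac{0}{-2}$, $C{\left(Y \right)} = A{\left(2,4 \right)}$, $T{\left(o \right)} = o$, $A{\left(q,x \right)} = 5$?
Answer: $81$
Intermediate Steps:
$C{\left(Y \right)} = 5$
$G{\left(I,P \right)} = 0$ ($G{\left(I,P \right)} = 0 \left(- \frac{1}{2}\right) = 0$)
$S{\left(m \right)} = \frac{6 + m}{m}$ ($S{\left(m \right)} = \frac{m + 6}{m + 0} = \frac{6 + m}{m}$)
$\left(S{\left(T{\left(2 \right)} \right)} + C{\left(-4 \right)}\right)^{2} = \left(\frac{6 + 2}{2} + 5\right)^{2} = \left(\frac{1}{2} \cdot 8 + 5\right)^{2} = \left(4 + 5\right)^{2} = 9^{2} = 81$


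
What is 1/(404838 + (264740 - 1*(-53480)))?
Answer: 1/723058 ≈ 1.3830e-6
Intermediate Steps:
1/(404838 + (264740 - 1*(-53480))) = 1/(404838 + (264740 + 53480)) = 1/(404838 + 318220) = 1/723058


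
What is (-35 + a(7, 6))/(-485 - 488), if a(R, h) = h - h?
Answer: 5/139 ≈ 0.035971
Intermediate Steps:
a(R, h) = 0
(-35 + a(7, 6))/(-485 - 488) = (-35 + 0)/(-485 - 488) = -35/(-973) = -35*(-1/973) = 5/139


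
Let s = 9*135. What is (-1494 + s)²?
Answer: 77841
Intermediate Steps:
s = 1215
(-1494 + s)² = (-1494 + 1215)² = (-279)² = 77841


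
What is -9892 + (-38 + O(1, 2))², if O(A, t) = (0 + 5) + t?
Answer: -8931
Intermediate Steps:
O(A, t) = 5 + t
-9892 + (-38 + O(1, 2))² = -9892 + (-38 + (5 + 2))² = -9892 + (-38 + 7)² = -9892 + (-31)² = -9892 + 961 = -8931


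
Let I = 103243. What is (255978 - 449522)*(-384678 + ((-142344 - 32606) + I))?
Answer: 88330578440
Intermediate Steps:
(255978 - 449522)*(-384678 + ((-142344 - 32606) + I)) = (255978 - 449522)*(-384678 + ((-142344 - 32606) + 103243)) = -193544*(-384678 + (-174950 + 103243)) = -193544*(-384678 - 71707) = -193544*(-456385) = 88330578440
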